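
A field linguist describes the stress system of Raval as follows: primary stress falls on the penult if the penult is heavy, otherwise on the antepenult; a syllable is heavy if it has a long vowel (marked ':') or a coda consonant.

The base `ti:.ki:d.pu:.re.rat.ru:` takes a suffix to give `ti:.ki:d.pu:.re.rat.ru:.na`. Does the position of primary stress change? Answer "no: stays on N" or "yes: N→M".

Base `ti:.ki:d.pu:.re.rat.ru:` (6 syllables):
  Weights: 4 re L, 5 rat H, 6 ru: H.
  The penult (syllable 5, rat) is heavy, so it takes stress.
  → primary stress on syllable 5.
Suffixed `ti:.ki:d.pu:.re.rat.ru:.na` (7 syllables):
  Weights: 5 rat H, 6 ru: H, 7 na L.
  The penult (syllable 6, ru:) is heavy, so it takes stress.
  → primary stress on syllable 6.

yes: 5→6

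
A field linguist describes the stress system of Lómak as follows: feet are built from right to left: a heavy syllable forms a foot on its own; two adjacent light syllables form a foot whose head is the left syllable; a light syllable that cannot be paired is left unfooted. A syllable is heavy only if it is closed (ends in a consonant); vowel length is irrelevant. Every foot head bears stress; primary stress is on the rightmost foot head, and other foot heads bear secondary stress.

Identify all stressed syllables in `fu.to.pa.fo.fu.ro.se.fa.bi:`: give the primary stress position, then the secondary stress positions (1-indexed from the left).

primary 8, secondary 2, 4, 6

Weights: 1 fu L, 2 to L, 3 pa L, 4 fo L, 5 fu L, 6 ro L, 7 se L, 8 fa L, 9 bi: L.
Parse right to left (heavy = foot alone; LL = one foot; stranded L unfooted): fu (ˈto.pa) (ˈfo.fu) (ˈro.se) (ˈfa.bi:).
Foot heads: 2, 4, 6, 8.
Primary stress on the rightmost head = syllable 8.
Secondary stress on 2, 4, 6: fu.ˌto.pa.ˌfo.fu.ˌro.se.ˈfa.bi:.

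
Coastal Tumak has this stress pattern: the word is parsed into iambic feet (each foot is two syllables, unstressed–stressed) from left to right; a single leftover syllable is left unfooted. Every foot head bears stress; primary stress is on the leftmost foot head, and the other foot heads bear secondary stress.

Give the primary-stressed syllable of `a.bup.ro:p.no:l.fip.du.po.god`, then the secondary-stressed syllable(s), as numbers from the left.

primary 2, secondary 4, 6, 8

Parse left to right into iambic (σˈσ) feet: (a.ˈbup) (ro:p.ˈno:l) (fip.ˈdu) (po.ˈgod).
Foot heads (stressed positions): 2, 4, 6, 8.
End Rule Leftmost: primary stress on the leftmost head = syllable 2.
Secondary stress on 4, 6, 8: a.ˈbup.ro:p.ˌno:l.fip.ˌdu.po.ˌgod.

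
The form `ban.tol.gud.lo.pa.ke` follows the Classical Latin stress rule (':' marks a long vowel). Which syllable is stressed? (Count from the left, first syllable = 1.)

Classical Latin: stress the penult if heavy (long vowel or closed), else the antepenult.
Weights: 4 lo L, 5 pa L, 6 ke L.
The penult (syllable 5, pa) is light, so stress falls on the antepenult (syllable 4, lo).
Stress on syllable 4: ban.tol.gud.ˈlo.pa.ke.

4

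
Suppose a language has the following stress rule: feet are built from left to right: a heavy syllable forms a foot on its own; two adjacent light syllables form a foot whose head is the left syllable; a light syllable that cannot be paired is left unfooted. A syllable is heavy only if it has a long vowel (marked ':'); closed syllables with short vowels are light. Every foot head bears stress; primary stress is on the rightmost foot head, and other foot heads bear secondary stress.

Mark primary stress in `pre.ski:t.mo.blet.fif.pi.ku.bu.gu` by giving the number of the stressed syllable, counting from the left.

Weights: 1 pre L, 2 ski:t H, 3 mo L, 4 blet L, 5 fif L, 6 pi L, 7 ku L, 8 bu L, 9 gu L.
Parse left to right (heavy = foot alone; LL = one foot; stranded L unfooted): pre (ˈski:t) (ˈmo.blet) (ˈfif.pi) (ˈku.bu) gu.
Foot heads: 2, 3, 5, 7.
Primary stress on the rightmost head = syllable 7.
Primary stress: syllable 7 → pre.ski:t.mo.blet.fif.pi.ˈku.bu.gu.

7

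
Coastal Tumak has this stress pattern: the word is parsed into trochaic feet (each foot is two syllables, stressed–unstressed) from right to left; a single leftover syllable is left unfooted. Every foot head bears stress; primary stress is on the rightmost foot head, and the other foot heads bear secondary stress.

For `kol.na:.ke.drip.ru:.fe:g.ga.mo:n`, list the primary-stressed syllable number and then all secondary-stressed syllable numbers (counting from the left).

primary 7, secondary 1, 3, 5

Parse right to left into trochaic (ˈσσ) feet: (ˈkol.na:) (ˈke.drip) (ˈru:.fe:g) (ˈga.mo:n).
Foot heads (stressed positions): 1, 3, 5, 7.
End Rule Rightmost: primary stress on the rightmost head = syllable 7.
Secondary stress on 1, 3, 5: ˌkol.na:.ˌke.drip.ˌru:.fe:g.ˈga.mo:n.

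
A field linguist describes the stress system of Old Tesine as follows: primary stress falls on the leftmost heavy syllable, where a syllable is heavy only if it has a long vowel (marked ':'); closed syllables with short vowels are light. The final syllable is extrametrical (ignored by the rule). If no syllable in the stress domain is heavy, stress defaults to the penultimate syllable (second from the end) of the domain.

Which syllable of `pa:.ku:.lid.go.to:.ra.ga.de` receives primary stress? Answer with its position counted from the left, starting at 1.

The final syllable (8, de) is extrametrical; the stress domain is syllables 1–7.
Weights: 1 pa: H, 2 ku: H, 3 lid L, 4 go L, 5 to: H, 6 ra L, 7 ga L.
Heavy syllables in the domain: 1, 2, 5. The leftmost is syllable 1 (pa:).
Primary stress: syllable 1 → ˈpa:.ku:.lid.go.to:.ra.ga.de.

1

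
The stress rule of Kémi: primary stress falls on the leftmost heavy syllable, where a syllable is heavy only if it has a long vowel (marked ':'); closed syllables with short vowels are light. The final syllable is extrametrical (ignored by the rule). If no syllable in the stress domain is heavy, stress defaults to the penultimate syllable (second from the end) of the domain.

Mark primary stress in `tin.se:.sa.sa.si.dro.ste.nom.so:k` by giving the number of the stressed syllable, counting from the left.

2

The final syllable (9, so:k) is extrametrical; the stress domain is syllables 1–8.
Weights: 1 tin L, 2 se: H, 3 sa L, 4 sa L, 5 si L, 6 dro L, 7 ste L, 8 nom L.
Heavy syllables in the domain: 2. The leftmost is syllable 2 (se:).
Primary stress: syllable 2 → tin.ˈse:.sa.sa.si.dro.ste.nom.so:k.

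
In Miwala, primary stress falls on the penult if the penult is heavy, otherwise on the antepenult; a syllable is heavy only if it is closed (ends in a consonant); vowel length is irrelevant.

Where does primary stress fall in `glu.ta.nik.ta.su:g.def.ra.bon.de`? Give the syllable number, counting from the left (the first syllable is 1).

Weights: 7 ra L, 8 bon H, 9 de L.
The penult (syllable 8, bon) is heavy, so it takes stress.
Primary stress: syllable 8 → glu.ta.nik.ta.su:g.def.ra.ˈbon.de.

8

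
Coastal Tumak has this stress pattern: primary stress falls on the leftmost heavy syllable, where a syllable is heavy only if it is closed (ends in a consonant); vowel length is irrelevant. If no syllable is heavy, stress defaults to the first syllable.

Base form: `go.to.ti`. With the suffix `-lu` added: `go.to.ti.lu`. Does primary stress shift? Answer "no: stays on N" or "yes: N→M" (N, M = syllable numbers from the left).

Base `go.to.ti` (3 syllables):
  Weights: 1 go L, 2 to L, 3 ti L.
  No heavy syllable in the domain; default to the first syllable = syllable 1.
  → primary stress on syllable 1.
Suffixed `go.to.ti.lu` (4 syllables):
  Weights: 1 go L, 2 to L, 3 ti L, 4 lu L.
  No heavy syllable in the domain; default to the first syllable = syllable 1.
  → primary stress on syllable 1.

no: stays on 1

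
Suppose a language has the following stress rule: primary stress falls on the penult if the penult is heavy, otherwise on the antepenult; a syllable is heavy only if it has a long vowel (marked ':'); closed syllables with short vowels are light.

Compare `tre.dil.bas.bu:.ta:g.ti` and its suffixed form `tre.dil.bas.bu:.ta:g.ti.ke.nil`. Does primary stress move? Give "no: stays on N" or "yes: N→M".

Base `tre.dil.bas.bu:.ta:g.ti` (6 syllables):
  Weights: 4 bu: H, 5 ta:g H, 6 ti L.
  The penult (syllable 5, ta:g) is heavy, so it takes stress.
  → primary stress on syllable 5.
Suffixed `tre.dil.bas.bu:.ta:g.ti.ke.nil` (8 syllables):
  Weights: 6 ti L, 7 ke L, 8 nil L.
  The penult (syllable 7, ke) is light, so stress falls on the antepenult (syllable 6, ti).
  → primary stress on syllable 6.

yes: 5→6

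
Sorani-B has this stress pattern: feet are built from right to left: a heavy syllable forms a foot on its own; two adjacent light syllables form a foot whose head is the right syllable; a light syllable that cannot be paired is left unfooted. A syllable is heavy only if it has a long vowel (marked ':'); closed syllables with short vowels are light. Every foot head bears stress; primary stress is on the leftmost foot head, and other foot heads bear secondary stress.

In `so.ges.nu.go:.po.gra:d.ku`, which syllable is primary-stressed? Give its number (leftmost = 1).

Weights: 1 so L, 2 ges L, 3 nu L, 4 go: H, 5 po L, 6 gra:d H, 7 ku L.
Parse right to left (heavy = foot alone; LL = one foot; stranded L unfooted): so (ges.ˈnu) (ˈgo:) po (ˈgra:d) ku.
Foot heads: 3, 4, 6.
Primary stress on the leftmost head = syllable 3.
Primary stress: syllable 3 → so.ges.ˈnu.go:.po.gra:d.ku.

3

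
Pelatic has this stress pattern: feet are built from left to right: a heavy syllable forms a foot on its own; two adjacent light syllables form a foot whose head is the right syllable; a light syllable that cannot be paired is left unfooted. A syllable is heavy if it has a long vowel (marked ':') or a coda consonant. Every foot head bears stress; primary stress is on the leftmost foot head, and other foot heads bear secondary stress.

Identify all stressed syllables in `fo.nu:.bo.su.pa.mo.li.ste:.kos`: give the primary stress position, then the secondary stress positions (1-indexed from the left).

primary 2, secondary 4, 6, 8, 9

Weights: 1 fo L, 2 nu: H, 3 bo L, 4 su L, 5 pa L, 6 mo L, 7 li L, 8 ste: H, 9 kos H.
Parse left to right (heavy = foot alone; LL = one foot; stranded L unfooted): fo (ˈnu:) (bo.ˈsu) (pa.ˈmo) li (ˈste:) (ˈkos).
Foot heads: 2, 4, 6, 8, 9.
Primary stress on the leftmost head = syllable 2.
Secondary stress on 4, 6, 8, 9: fo.ˈnu:.bo.ˌsu.pa.ˌmo.li.ˌste:.ˌkos.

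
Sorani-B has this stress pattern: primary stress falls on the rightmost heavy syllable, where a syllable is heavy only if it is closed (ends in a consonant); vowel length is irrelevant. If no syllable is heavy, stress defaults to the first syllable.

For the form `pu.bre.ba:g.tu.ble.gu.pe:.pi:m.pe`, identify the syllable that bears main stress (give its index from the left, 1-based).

8

Weights: 1 pu L, 2 bre L, 3 ba:g H, 4 tu L, 5 ble L, 6 gu L, 7 pe: L, 8 pi:m H, 9 pe L.
Heavy syllables in the domain: 3, 8. The rightmost is syllable 8 (pi:m).
Primary stress: syllable 8 → pu.bre.ba:g.tu.ble.gu.pe:.ˈpi:m.pe.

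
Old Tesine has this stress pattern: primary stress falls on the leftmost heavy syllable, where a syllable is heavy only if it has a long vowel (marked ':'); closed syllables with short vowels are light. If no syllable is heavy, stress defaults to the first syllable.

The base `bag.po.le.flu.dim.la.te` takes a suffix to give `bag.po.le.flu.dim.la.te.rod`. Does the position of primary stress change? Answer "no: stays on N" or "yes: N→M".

no: stays on 1

Base `bag.po.le.flu.dim.la.te` (7 syllables):
  Weights: 1 bag L, 2 po L, 3 le L, 4 flu L, 5 dim L, 6 la L, 7 te L.
  No heavy syllable in the domain; default to the first syllable = syllable 1.
  → primary stress on syllable 1.
Suffixed `bag.po.le.flu.dim.la.te.rod` (8 syllables):
  Weights: 1 bag L, 2 po L, 3 le L, 4 flu L, 5 dim L, 6 la L, 7 te L, 8 rod L.
  No heavy syllable in the domain; default to the first syllable = syllable 1.
  → primary stress on syllable 1.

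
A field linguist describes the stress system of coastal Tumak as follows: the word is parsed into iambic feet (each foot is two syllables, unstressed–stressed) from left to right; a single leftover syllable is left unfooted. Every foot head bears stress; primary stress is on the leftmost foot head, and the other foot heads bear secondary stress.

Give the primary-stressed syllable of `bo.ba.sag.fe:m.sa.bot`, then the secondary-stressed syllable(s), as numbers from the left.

primary 2, secondary 4, 6

Parse left to right into iambic (σˈσ) feet: (bo.ˈba) (sag.ˈfe:m) (sa.ˈbot).
Foot heads (stressed positions): 2, 4, 6.
End Rule Leftmost: primary stress on the leftmost head = syllable 2.
Secondary stress on 4, 6: bo.ˈba.sag.ˌfe:m.sa.ˌbot.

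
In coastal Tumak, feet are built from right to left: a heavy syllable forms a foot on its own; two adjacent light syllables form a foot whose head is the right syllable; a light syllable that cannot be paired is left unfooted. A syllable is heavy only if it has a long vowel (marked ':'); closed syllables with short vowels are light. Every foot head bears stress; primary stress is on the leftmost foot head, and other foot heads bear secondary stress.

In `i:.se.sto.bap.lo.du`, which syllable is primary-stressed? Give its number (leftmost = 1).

Weights: 1 i: H, 2 se L, 3 sto L, 4 bap L, 5 lo L, 6 du L.
Parse right to left (heavy = foot alone; LL = one foot; stranded L unfooted): (ˈi:) se (sto.ˈbap) (lo.ˈdu).
Foot heads: 1, 4, 6.
Primary stress on the leftmost head = syllable 1.
Primary stress: syllable 1 → ˈi:.se.sto.bap.lo.du.

1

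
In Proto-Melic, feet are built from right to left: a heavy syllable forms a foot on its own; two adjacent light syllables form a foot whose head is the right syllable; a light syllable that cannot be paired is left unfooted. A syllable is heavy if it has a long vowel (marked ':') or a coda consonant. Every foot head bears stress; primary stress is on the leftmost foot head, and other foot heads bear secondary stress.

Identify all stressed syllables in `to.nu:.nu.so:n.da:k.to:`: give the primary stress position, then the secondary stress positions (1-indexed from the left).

Weights: 1 to L, 2 nu: H, 3 nu L, 4 so:n H, 5 da:k H, 6 to: H.
Parse right to left (heavy = foot alone; LL = one foot; stranded L unfooted): to (ˈnu:) nu (ˈso:n) (ˈda:k) (ˈto:).
Foot heads: 2, 4, 5, 6.
Primary stress on the leftmost head = syllable 2.
Secondary stress on 4, 5, 6: to.ˈnu:.nu.ˌso:n.ˌda:k.ˌto:.

primary 2, secondary 4, 5, 6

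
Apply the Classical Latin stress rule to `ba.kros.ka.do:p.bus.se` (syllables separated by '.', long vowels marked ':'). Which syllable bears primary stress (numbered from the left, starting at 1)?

Classical Latin: stress the penult if heavy (long vowel or closed), else the antepenult.
Weights: 4 do:p H, 5 bus H, 6 se L.
The penult (syllable 5, bus) is heavy, so it takes stress.
Stress on syllable 5: ba.kros.ka.do:p.ˈbus.se.

5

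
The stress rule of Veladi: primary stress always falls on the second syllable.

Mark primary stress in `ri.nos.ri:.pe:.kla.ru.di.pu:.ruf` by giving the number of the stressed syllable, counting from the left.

The word has 9 syllables; the second syllable is syllable 2 (nos).
Primary stress: syllable 2 → ri.ˈnos.ri:.pe:.kla.ru.di.pu:.ruf.

2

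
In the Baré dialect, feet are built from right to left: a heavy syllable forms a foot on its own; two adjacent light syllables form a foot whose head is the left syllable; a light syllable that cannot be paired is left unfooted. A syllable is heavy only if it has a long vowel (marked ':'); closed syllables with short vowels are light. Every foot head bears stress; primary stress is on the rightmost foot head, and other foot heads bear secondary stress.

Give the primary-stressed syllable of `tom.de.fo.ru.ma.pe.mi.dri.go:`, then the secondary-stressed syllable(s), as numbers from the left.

primary 9, secondary 1, 3, 5, 7

Weights: 1 tom L, 2 de L, 3 fo L, 4 ru L, 5 ma L, 6 pe L, 7 mi L, 8 dri L, 9 go: H.
Parse right to left (heavy = foot alone; LL = one foot; stranded L unfooted): (ˈtom.de) (ˈfo.ru) (ˈma.pe) (ˈmi.dri) (ˈgo:).
Foot heads: 1, 3, 5, 7, 9.
Primary stress on the rightmost head = syllable 9.
Secondary stress on 1, 3, 5, 7: ˌtom.de.ˌfo.ru.ˌma.pe.ˌmi.dri.ˈgo:.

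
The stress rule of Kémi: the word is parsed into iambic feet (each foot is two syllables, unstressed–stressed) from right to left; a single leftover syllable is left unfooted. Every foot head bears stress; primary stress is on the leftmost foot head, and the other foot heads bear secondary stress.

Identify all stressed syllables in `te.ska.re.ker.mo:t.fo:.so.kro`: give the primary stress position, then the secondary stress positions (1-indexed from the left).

Parse right to left into iambic (σˈσ) feet: (te.ˈska) (re.ˈker) (mo:t.ˈfo:) (so.ˈkro).
Foot heads (stressed positions): 2, 4, 6, 8.
End Rule Leftmost: primary stress on the leftmost head = syllable 2.
Secondary stress on 4, 6, 8: te.ˈska.re.ˌker.mo:t.ˌfo:.so.ˌkro.

primary 2, secondary 4, 6, 8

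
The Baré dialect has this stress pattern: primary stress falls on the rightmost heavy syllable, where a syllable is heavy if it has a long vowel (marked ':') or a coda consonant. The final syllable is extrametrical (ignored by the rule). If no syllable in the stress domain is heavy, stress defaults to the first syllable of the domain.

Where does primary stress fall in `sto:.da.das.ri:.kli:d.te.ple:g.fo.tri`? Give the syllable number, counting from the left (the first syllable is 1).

7

The final syllable (9, tri) is extrametrical; the stress domain is syllables 1–8.
Weights: 1 sto: H, 2 da L, 3 das H, 4 ri: H, 5 kli:d H, 6 te L, 7 ple:g H, 8 fo L.
Heavy syllables in the domain: 1, 3, 4, 5, 7. The rightmost is syllable 7 (ple:g).
Primary stress: syllable 7 → sto:.da.das.ri:.kli:d.te.ˈple:g.fo.tri.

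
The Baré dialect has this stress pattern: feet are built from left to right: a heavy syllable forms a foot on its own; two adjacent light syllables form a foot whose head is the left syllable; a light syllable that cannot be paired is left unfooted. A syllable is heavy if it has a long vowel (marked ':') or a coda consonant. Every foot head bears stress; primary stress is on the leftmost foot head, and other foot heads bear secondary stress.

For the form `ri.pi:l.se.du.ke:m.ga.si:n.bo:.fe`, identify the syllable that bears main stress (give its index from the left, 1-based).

2

Weights: 1 ri L, 2 pi:l H, 3 se L, 4 du L, 5 ke:m H, 6 ga L, 7 si:n H, 8 bo: H, 9 fe L.
Parse left to right (heavy = foot alone; LL = one foot; stranded L unfooted): ri (ˈpi:l) (ˈse.du) (ˈke:m) ga (ˈsi:n) (ˈbo:) fe.
Foot heads: 2, 3, 5, 7, 8.
Primary stress on the leftmost head = syllable 2.
Primary stress: syllable 2 → ri.ˈpi:l.se.du.ke:m.ga.si:n.bo:.fe.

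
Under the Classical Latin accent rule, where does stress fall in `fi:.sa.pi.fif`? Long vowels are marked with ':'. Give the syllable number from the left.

Classical Latin: stress the penult if heavy (long vowel or closed), else the antepenult.
Weights: 2 sa L, 3 pi L, 4 fif H.
The penult (syllable 3, pi) is light, so stress falls on the antepenult (syllable 2, sa).
Stress on syllable 2: fi:.ˈsa.pi.fif.

2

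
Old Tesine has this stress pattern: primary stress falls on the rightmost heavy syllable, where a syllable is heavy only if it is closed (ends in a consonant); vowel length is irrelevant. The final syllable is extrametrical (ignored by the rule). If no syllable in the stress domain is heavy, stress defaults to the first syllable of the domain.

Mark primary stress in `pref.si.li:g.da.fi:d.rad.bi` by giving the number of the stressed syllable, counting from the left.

The final syllable (7, bi) is extrametrical; the stress domain is syllables 1–6.
Weights: 1 pref H, 2 si L, 3 li:g H, 4 da L, 5 fi:d H, 6 rad H.
Heavy syllables in the domain: 1, 3, 5, 6. The rightmost is syllable 6 (rad).
Primary stress: syllable 6 → pref.si.li:g.da.fi:d.ˈrad.bi.

6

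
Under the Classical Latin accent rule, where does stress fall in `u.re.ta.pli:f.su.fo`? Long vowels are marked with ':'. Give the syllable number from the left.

4

Classical Latin: stress the penult if heavy (long vowel or closed), else the antepenult.
Weights: 4 pli:f H, 5 su L, 6 fo L.
The penult (syllable 5, su) is light, so stress falls on the antepenult (syllable 4, pli:f).
Stress on syllable 4: u.re.ta.ˈpli:f.su.fo.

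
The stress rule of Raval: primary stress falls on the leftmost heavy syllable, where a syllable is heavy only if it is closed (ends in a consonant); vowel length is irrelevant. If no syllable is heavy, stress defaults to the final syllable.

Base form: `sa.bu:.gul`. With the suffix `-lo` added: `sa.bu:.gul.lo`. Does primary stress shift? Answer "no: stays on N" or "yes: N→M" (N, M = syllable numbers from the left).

Base `sa.bu:.gul` (3 syllables):
  Weights: 1 sa L, 2 bu: L, 3 gul H.
  Heavy syllables in the domain: 3. The leftmost is syllable 3 (gul).
  → primary stress on syllable 3.
Suffixed `sa.bu:.gul.lo` (4 syllables):
  Weights: 1 sa L, 2 bu: L, 3 gul H, 4 lo L.
  Heavy syllables in the domain: 3. The leftmost is syllable 3 (gul).
  → primary stress on syllable 3.

no: stays on 3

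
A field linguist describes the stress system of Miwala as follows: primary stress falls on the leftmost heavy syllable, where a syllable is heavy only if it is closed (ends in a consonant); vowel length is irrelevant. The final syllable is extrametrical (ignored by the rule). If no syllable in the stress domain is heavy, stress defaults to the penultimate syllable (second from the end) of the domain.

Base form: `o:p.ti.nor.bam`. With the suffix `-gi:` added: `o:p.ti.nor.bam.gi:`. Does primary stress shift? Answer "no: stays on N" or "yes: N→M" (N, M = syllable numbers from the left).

no: stays on 1

Base `o:p.ti.nor.bam` (4 syllables):
  The final syllable (4, bam) is extrametrical; the stress domain is syllables 1–3.
  Weights: 1 o:p H, 2 ti L, 3 nor H.
  Heavy syllables in the domain: 1, 3. The leftmost is syllable 1 (o:p).
  → primary stress on syllable 1.
Suffixed `o:p.ti.nor.bam.gi:` (5 syllables):
  The final syllable (5, gi:) is extrametrical; the stress domain is syllables 1–4.
  Weights: 1 o:p H, 2 ti L, 3 nor H, 4 bam H.
  Heavy syllables in the domain: 1, 3, 4. The leftmost is syllable 1 (o:p).
  → primary stress on syllable 1.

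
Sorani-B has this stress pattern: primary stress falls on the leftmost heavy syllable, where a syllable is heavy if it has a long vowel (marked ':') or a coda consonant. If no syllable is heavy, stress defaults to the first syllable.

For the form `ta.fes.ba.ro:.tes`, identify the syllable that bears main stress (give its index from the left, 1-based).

Weights: 1 ta L, 2 fes H, 3 ba L, 4 ro: H, 5 tes H.
Heavy syllables in the domain: 2, 4, 5. The leftmost is syllable 2 (fes).
Primary stress: syllable 2 → ta.ˈfes.ba.ro:.tes.

2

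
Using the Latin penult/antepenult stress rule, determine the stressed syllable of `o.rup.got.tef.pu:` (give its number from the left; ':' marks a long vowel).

4

Classical Latin: stress the penult if heavy (long vowel or closed), else the antepenult.
Weights: 3 got H, 4 tef H, 5 pu: H.
The penult (syllable 4, tef) is heavy, so it takes stress.
Stress on syllable 4: o.rup.got.ˈtef.pu:.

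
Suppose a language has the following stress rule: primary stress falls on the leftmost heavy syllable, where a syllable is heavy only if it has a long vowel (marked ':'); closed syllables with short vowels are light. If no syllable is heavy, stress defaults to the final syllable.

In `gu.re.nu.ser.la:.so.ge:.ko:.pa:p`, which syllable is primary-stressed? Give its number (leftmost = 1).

5

Weights: 1 gu L, 2 re L, 3 nu L, 4 ser L, 5 la: H, 6 so L, 7 ge: H, 8 ko: H, 9 pa:p H.
Heavy syllables in the domain: 5, 7, 8, 9. The leftmost is syllable 5 (la:).
Primary stress: syllable 5 → gu.re.nu.ser.ˈla:.so.ge:.ko:.pa:p.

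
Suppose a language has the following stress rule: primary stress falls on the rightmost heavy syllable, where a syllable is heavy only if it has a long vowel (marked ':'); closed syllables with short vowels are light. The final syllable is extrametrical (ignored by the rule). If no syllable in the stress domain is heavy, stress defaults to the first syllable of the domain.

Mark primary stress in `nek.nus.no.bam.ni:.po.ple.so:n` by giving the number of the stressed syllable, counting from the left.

5

The final syllable (8, so:n) is extrametrical; the stress domain is syllables 1–7.
Weights: 1 nek L, 2 nus L, 3 no L, 4 bam L, 5 ni: H, 6 po L, 7 ple L.
Heavy syllables in the domain: 5. The rightmost is syllable 5 (ni:).
Primary stress: syllable 5 → nek.nus.no.bam.ˈni:.po.ple.so:n.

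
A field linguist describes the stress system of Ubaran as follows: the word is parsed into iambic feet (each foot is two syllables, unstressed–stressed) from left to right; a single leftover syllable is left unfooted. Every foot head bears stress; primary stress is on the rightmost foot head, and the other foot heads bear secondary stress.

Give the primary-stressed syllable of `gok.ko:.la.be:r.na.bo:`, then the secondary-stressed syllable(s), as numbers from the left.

primary 6, secondary 2, 4

Parse left to right into iambic (σˈσ) feet: (gok.ˈko:) (la.ˈbe:r) (na.ˈbo:).
Foot heads (stressed positions): 2, 4, 6.
End Rule Rightmost: primary stress on the rightmost head = syllable 6.
Secondary stress on 2, 4: gok.ˌko:.la.ˌbe:r.na.ˈbo:.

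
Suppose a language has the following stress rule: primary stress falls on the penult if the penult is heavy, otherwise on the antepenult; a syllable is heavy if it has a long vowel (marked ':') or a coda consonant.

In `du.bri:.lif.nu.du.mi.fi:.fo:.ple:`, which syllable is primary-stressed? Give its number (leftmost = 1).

Weights: 7 fi: H, 8 fo: H, 9 ple: H.
The penult (syllable 8, fo:) is heavy, so it takes stress.
Primary stress: syllable 8 → du.bri:.lif.nu.du.mi.fi:.ˈfo:.ple:.

8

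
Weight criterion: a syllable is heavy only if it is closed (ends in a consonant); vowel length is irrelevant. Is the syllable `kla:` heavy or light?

`kla:`: long vowel, open (no coda). Open (no coda) → light.

light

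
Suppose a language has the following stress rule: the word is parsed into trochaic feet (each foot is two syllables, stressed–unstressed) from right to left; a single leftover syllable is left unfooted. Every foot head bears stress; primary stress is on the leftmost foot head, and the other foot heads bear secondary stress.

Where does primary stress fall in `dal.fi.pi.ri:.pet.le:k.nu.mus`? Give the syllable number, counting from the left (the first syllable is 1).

Parse right to left into trochaic (ˈσσ) feet: (ˈdal.fi) (ˈpi.ri:) (ˈpet.le:k) (ˈnu.mus).
Foot heads (stressed positions): 1, 3, 5, 7.
End Rule Leftmost: primary stress on the leftmost head = syllable 1.
Primary stress: syllable 1 → ˈdal.fi.pi.ri:.pet.le:k.nu.mus.

1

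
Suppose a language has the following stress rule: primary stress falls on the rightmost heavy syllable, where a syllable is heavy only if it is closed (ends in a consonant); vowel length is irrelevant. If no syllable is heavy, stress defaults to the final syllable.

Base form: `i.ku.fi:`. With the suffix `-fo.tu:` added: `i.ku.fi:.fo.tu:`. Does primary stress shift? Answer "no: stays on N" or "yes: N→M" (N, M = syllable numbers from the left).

yes: 3→5

Base `i.ku.fi:` (3 syllables):
  Weights: 1 i L, 2 ku L, 3 fi: L.
  No heavy syllable in the domain; default to the final syllable = syllable 3.
  → primary stress on syllable 3.
Suffixed `i.ku.fi:.fo.tu:` (5 syllables):
  Weights: 1 i L, 2 ku L, 3 fi: L, 4 fo L, 5 tu: L.
  No heavy syllable in the domain; default to the final syllable = syllable 5.
  → primary stress on syllable 5.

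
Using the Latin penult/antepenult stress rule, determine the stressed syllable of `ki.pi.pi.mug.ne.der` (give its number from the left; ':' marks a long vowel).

Classical Latin: stress the penult if heavy (long vowel or closed), else the antepenult.
Weights: 4 mug H, 5 ne L, 6 der H.
The penult (syllable 5, ne) is light, so stress falls on the antepenult (syllable 4, mug).
Stress on syllable 4: ki.pi.pi.ˈmug.ne.der.

4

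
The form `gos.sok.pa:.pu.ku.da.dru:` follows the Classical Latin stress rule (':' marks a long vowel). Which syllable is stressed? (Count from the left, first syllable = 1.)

Classical Latin: stress the penult if heavy (long vowel or closed), else the antepenult.
Weights: 5 ku L, 6 da L, 7 dru: H.
The penult (syllable 6, da) is light, so stress falls on the antepenult (syllable 5, ku).
Stress on syllable 5: gos.sok.pa:.pu.ˈku.da.dru:.

5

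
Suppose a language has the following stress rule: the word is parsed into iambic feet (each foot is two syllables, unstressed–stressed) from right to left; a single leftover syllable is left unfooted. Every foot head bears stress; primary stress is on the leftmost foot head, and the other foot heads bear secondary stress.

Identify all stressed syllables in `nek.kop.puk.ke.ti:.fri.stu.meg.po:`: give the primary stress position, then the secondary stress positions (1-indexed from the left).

Parse right to left into iambic (σˈσ) feet: nek (kop.ˈpuk) (ke.ˈti:) (fri.ˈstu) (meg.ˈpo:). Syllable 1 is left unfooted.
Foot heads (stressed positions): 3, 5, 7, 9.
End Rule Leftmost: primary stress on the leftmost head = syllable 3.
Secondary stress on 5, 7, 9: nek.kop.ˈpuk.ke.ˌti:.fri.ˌstu.meg.ˌpo:.

primary 3, secondary 5, 7, 9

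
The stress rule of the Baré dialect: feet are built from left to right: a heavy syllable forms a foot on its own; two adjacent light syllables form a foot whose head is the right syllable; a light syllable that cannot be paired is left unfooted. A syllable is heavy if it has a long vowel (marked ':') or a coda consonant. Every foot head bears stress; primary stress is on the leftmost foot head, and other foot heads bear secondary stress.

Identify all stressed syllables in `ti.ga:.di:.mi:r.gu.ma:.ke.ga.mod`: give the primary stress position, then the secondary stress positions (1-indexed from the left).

primary 2, secondary 3, 4, 6, 8, 9

Weights: 1 ti L, 2 ga: H, 3 di: H, 4 mi:r H, 5 gu L, 6 ma: H, 7 ke L, 8 ga L, 9 mod H.
Parse left to right (heavy = foot alone; LL = one foot; stranded L unfooted): ti (ˈga:) (ˈdi:) (ˈmi:r) gu (ˈma:) (ke.ˈga) (ˈmod).
Foot heads: 2, 3, 4, 6, 8, 9.
Primary stress on the leftmost head = syllable 2.
Secondary stress on 3, 4, 6, 8, 9: ti.ˈga:.ˌdi:.ˌmi:r.gu.ˌma:.ke.ˌga.ˌmod.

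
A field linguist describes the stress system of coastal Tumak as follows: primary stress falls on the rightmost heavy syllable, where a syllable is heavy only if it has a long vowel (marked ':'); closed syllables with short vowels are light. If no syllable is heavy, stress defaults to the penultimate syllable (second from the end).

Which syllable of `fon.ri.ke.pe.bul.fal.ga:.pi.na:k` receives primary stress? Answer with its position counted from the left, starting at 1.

Weights: 1 fon L, 2 ri L, 3 ke L, 4 pe L, 5 bul L, 6 fal L, 7 ga: H, 8 pi L, 9 na:k H.
Heavy syllables in the domain: 7, 9. The rightmost is syllable 9 (na:k).
Primary stress: syllable 9 → fon.ri.ke.pe.bul.fal.ga:.pi.ˈna:k.

9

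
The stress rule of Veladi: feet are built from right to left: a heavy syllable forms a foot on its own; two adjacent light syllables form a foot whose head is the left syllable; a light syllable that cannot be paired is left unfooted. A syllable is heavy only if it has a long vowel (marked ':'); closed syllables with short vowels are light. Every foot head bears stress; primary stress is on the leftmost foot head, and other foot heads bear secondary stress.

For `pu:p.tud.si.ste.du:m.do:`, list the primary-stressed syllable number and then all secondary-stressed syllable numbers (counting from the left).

primary 1, secondary 3, 5, 6

Weights: 1 pu:p H, 2 tud L, 3 si L, 4 ste L, 5 du:m H, 6 do: H.
Parse right to left (heavy = foot alone; LL = one foot; stranded L unfooted): (ˈpu:p) tud (ˈsi.ste) (ˈdu:m) (ˈdo:).
Foot heads: 1, 3, 5, 6.
Primary stress on the leftmost head = syllable 1.
Secondary stress on 3, 5, 6: ˈpu:p.tud.ˌsi.ste.ˌdu:m.ˌdo:.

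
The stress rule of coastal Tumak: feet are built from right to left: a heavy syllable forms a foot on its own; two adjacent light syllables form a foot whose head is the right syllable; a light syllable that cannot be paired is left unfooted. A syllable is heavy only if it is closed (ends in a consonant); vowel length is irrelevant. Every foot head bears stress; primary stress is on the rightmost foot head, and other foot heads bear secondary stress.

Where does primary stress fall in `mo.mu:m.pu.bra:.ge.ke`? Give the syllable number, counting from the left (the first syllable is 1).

6

Weights: 1 mo L, 2 mu:m H, 3 pu L, 4 bra: L, 5 ge L, 6 ke L.
Parse right to left (heavy = foot alone; LL = one foot; stranded L unfooted): mo (ˈmu:m) (pu.ˈbra:) (ge.ˈke).
Foot heads: 2, 4, 6.
Primary stress on the rightmost head = syllable 6.
Primary stress: syllable 6 → mo.mu:m.pu.bra:.ge.ˈke.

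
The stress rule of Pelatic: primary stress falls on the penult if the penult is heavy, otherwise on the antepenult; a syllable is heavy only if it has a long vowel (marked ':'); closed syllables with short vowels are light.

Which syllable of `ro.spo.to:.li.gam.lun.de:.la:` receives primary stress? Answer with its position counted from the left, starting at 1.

7

Weights: 6 lun L, 7 de: H, 8 la: H.
The penult (syllable 7, de:) is heavy, so it takes stress.
Primary stress: syllable 7 → ro.spo.to:.li.gam.lun.ˈde:.la:.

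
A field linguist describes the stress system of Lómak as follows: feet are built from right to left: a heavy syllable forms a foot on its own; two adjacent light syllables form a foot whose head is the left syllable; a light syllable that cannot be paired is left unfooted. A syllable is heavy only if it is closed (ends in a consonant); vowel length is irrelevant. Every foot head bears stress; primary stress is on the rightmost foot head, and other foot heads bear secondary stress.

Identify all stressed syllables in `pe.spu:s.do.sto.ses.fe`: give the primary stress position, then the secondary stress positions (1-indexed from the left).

primary 5, secondary 2, 3

Weights: 1 pe L, 2 spu:s H, 3 do L, 4 sto L, 5 ses H, 6 fe L.
Parse right to left (heavy = foot alone; LL = one foot; stranded L unfooted): pe (ˈspu:s) (ˈdo.sto) (ˈses) fe.
Foot heads: 2, 3, 5.
Primary stress on the rightmost head = syllable 5.
Secondary stress on 2, 3: pe.ˌspu:s.ˌdo.sto.ˈses.fe.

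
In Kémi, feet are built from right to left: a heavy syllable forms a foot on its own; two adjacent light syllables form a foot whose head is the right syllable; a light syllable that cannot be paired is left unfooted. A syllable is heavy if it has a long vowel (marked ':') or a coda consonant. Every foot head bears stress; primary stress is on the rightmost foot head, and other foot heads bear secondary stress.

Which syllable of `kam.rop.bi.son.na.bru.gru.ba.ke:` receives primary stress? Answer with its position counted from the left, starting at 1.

Weights: 1 kam H, 2 rop H, 3 bi L, 4 son H, 5 na L, 6 bru L, 7 gru L, 8 ba L, 9 ke: H.
Parse right to left (heavy = foot alone; LL = one foot; stranded L unfooted): (ˈkam) (ˈrop) bi (ˈson) (na.ˈbru) (gru.ˈba) (ˈke:).
Foot heads: 1, 2, 4, 6, 8, 9.
Primary stress on the rightmost head = syllable 9.
Primary stress: syllable 9 → kam.rop.bi.son.na.bru.gru.ba.ˈke:.

9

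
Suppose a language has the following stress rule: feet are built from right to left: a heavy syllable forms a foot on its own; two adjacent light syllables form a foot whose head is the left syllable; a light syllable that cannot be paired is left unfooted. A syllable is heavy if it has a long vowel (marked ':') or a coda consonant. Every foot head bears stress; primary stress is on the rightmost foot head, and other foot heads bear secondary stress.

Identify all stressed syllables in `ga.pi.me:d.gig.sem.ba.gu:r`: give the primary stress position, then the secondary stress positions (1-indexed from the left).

primary 7, secondary 1, 3, 4, 5

Weights: 1 ga L, 2 pi L, 3 me:d H, 4 gig H, 5 sem H, 6 ba L, 7 gu:r H.
Parse right to left (heavy = foot alone; LL = one foot; stranded L unfooted): (ˈga.pi) (ˈme:d) (ˈgig) (ˈsem) ba (ˈgu:r).
Foot heads: 1, 3, 4, 5, 7.
Primary stress on the rightmost head = syllable 7.
Secondary stress on 1, 3, 4, 5: ˌga.pi.ˌme:d.ˌgig.ˌsem.ba.ˈgu:r.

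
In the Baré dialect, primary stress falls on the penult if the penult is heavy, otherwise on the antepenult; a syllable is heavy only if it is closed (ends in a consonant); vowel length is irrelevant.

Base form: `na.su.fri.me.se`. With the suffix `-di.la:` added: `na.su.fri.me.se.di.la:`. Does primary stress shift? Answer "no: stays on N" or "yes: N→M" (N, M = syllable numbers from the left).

Base `na.su.fri.me.se` (5 syllables):
  Weights: 3 fri L, 4 me L, 5 se L.
  The penult (syllable 4, me) is light, so stress falls on the antepenult (syllable 3, fri).
  → primary stress on syllable 3.
Suffixed `na.su.fri.me.se.di.la:` (7 syllables):
  Weights: 5 se L, 6 di L, 7 la: L.
  The penult (syllable 6, di) is light, so stress falls on the antepenult (syllable 5, se).
  → primary stress on syllable 5.

yes: 3→5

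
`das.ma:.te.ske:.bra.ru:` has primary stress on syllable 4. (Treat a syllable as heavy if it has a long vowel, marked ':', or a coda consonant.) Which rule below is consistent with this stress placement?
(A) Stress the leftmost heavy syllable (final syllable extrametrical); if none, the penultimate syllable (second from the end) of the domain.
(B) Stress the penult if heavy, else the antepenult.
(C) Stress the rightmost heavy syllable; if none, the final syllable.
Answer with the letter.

B

Rule A → syllable 1 (observed: 4).
Rule B → syllable 4 ✓.
Rule C → syllable 6 (observed: 4).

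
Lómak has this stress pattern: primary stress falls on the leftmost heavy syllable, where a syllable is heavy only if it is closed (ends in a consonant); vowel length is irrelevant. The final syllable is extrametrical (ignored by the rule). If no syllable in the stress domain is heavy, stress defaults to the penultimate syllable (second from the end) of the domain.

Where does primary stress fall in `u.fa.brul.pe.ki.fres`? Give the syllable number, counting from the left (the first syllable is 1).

3

The final syllable (6, fres) is extrametrical; the stress domain is syllables 1–5.
Weights: 1 u L, 2 fa L, 3 brul H, 4 pe L, 5 ki L.
Heavy syllables in the domain: 3. The leftmost is syllable 3 (brul).
Primary stress: syllable 3 → u.fa.ˈbrul.pe.ki.fres.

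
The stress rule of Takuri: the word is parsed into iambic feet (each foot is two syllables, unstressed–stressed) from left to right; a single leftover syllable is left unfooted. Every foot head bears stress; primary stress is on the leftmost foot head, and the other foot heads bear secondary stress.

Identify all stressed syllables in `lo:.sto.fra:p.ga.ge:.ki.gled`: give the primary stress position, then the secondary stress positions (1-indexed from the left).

primary 2, secondary 4, 6

Parse left to right into iambic (σˈσ) feet: (lo:.ˈsto) (fra:p.ˈga) (ge:.ˈki) gled. Syllable 7 is left unfooted.
Foot heads (stressed positions): 2, 4, 6.
End Rule Leftmost: primary stress on the leftmost head = syllable 2.
Secondary stress on 4, 6: lo:.ˈsto.fra:p.ˌga.ge:.ˌki.gled.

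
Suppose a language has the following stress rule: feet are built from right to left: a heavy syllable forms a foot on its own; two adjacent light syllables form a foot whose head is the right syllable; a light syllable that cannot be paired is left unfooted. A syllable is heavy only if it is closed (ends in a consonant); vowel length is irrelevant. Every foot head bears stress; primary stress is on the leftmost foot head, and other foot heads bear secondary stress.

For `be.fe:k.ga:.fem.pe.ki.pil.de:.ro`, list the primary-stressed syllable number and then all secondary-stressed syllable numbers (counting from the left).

primary 2, secondary 4, 6, 7, 9

Weights: 1 be L, 2 fe:k H, 3 ga: L, 4 fem H, 5 pe L, 6 ki L, 7 pil H, 8 de: L, 9 ro L.
Parse right to left (heavy = foot alone; LL = one foot; stranded L unfooted): be (ˈfe:k) ga: (ˈfem) (pe.ˈki) (ˈpil) (de:.ˈro).
Foot heads: 2, 4, 6, 7, 9.
Primary stress on the leftmost head = syllable 2.
Secondary stress on 4, 6, 7, 9: be.ˈfe:k.ga:.ˌfem.pe.ˌki.ˌpil.de:.ˌro.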